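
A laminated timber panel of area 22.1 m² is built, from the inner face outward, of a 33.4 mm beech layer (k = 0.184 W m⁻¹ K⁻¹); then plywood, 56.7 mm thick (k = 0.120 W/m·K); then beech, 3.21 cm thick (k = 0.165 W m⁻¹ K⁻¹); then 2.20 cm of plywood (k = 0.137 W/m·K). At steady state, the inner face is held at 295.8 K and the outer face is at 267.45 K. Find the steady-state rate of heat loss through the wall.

Q = 621 W

Resistance network (inner→outer):
  R_beech = L/(kA) = 0.0334/(0.184·22.1) = 0.008214 K/W
  R_plywood = L/(kA) = 0.0567/(0.120·22.1) = 0.02138 K/W
  R_beech = L/(kA) = 0.0321/(0.165·22.1) = 0.008803 K/W
  R_plywood = L/(kA) = 0.0220/(0.137·22.1) = 0.007266 K/W
ΣR = 0.008214 + 0.02138 + 0.008803 + 0.007266 = 0.04566 K/W
Q = ΔT/ΣR = (295.8 K − 267.45 K)/0.04566 = 621 W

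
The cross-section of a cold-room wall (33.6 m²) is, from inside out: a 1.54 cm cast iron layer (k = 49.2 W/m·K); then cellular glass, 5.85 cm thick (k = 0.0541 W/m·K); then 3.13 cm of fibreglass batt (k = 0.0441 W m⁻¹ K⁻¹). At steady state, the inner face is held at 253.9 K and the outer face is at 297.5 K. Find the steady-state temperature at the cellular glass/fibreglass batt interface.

Treat each layer as a resistance in series:
  R_cast iron = L/(kA) = 0.0154/(49.2·33.6) = 9.316×10^-6 K/W
  R_cellular glass = L/(kA) = 0.0585/(0.0541·33.6) = 0.03218 K/W
  R_fibreglass batt = L/(kA) = 0.0313/(0.0441·33.6) = 0.02112 K/W
ΣR = 9.316×10^-6 + 0.03218 + 0.02112 = 0.05331 K/W
Q = ΔT/ΣR = (253.9 K − 297.5 K)/0.05331 = -817.9 W
From the inner boundary to the cellular glass/fibreglass batt interface, ΣR_partial = 0.03219 K/W.
T_interface = T_in − Q·ΣR_partial = 253.9 K − (-817.9)(0.03219) = 280.23 K

T = 280.23 K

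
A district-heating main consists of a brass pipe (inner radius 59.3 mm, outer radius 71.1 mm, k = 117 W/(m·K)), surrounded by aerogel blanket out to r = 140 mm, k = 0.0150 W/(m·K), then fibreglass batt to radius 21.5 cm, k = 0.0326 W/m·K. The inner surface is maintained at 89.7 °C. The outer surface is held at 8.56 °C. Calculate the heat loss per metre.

Q' = 8.74 W/m

Treat each layer as a resistance in series:
  R'_brass = ln(0.0711/0.0593)/(2πk) = 0.1815/(2π·117) = 2.469×10^-4 m·K/W
  R'_aerogel blanket = ln(0.140/0.0711)/(2πk) = 0.6776/(2π·0.0150) = 7.189 m·K/W
  R'_fibreglass batt = ln(0.215/0.140)/(2πk) = 0.4290/(2π·0.0326) = 2.094 m·K/W
ΣR = 2.469×10^-4 + 7.189 + 2.094 = 9.283 m·K/W
Q' = ΔT/ΣR = (89.7 °C − 8.56 °C)/9.283 = 8.74 W/m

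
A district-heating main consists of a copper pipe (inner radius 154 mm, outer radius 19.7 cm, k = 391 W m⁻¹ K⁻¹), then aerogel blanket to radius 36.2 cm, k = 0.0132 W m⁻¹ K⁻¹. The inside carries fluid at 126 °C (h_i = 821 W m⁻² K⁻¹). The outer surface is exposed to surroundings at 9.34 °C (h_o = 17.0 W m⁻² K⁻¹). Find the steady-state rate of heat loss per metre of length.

Series thermal resistances, inner to outer:
  R'_conv,in = 1/(2πr h) = 1/(2π·0.154·821) = 0.001259 m·K/W
  R'_copper = ln(0.197/0.154)/(2πk) = 0.2463/(2π·391) = 1.002×10^-4 m·K/W
  R'_aerogel blanket = ln(0.362/0.197)/(2πk) = 0.6084/(2π·0.0132) = 7.336 m·K/W
  R'_conv,out = 1/(2πr h) = 1/(2π·0.362·17.0) = 0.02586 m·K/W
ΣR = 0.001259 + 1.002×10^-4 + 7.336 + 0.02586 = 7.363 m·K/W
Q' = ΔT/ΣR = (126 °C − 9.34 °C)/7.363 = 15.8 W/m

Q' = 15.8 W/m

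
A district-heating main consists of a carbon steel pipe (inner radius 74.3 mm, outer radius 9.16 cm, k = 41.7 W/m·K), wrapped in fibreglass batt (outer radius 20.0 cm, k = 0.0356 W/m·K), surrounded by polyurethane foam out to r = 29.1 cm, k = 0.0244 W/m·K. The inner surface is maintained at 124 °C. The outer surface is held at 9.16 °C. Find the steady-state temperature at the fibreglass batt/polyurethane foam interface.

T = 56.5 °C

Treat each layer as a resistance in series:
  R'_carbon steel = ln(0.0916/0.0743)/(2πk) = 0.2093/(2π·41.7) = 7.989×10^-4 m·K/W
  R'_fibreglass batt = ln(0.200/0.0916)/(2πk) = 0.7809/(2π·0.0356) = 3.491 m·K/W
  R'_polyurethane foam = ln(0.291/0.200)/(2πk) = 0.3750/(2π·0.0244) = 2.446 m·K/W
ΣR = 7.989×10^-4 + 3.491 + 2.446 = 5.938 m·K/W
Q' = ΔT/ΣR = (124 °C − 9.16 °C)/5.938 = 19.34 W/m
From the inner boundary to the fibreglass batt/polyurethane foam interface, ΣR_partial = 3.492 m·K/W.
T_interface = T_in − Q'·ΣR_partial = 124 °C − (19.34)(3.492) = 56.5 °C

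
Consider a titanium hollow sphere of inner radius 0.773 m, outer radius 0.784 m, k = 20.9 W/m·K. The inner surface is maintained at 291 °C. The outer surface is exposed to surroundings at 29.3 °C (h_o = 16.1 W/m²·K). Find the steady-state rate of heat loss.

Q = 32.3 kW

Resistance network (inner→outer):
  R_titanium = (1/0.773 − 1/0.784)/(4πk) = 0.01815/(4π·20.9) = 6.911×10^-5 K/W
  R_conv,out = 1/(4πr²h) = 1/(4π·0.784²·16.1) = 0.008041 K/W
ΣR = 6.911×10^-5 + 0.008041 = 0.008110 K/W
Q = ΔT/ΣR = (291 °C − 29.3 °C)/0.008110 = 32300 W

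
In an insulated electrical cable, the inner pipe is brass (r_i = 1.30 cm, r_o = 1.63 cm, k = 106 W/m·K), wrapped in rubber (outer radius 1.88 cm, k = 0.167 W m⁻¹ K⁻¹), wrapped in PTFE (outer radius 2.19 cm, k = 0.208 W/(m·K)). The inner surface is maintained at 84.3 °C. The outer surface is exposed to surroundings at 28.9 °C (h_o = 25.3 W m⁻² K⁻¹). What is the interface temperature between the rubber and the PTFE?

Series thermal resistances, inner to outer:
  R'_brass = ln(0.0163/0.0130)/(2πk) = 0.2262/(2π·106) = 3.397×10^-4 m·K/W
  R'_rubber = ln(0.0188/0.0163)/(2πk) = 0.1427/(2π·0.167) = 0.1360 m·K/W
  R'_PTFE = ln(0.0219/0.0188)/(2πk) = 0.1526/(2π·0.208) = 0.1168 m·K/W
  R'_conv,out = 1/(2πr h) = 1/(2π·0.0219·25.3) = 0.2872 m·K/W
ΣR = 3.397×10^-4 + 0.1360 + 0.1168 + 0.2872 = 0.5403 m·K/W
Q' = ΔT/ΣR = (84.3 °C − 28.9 °C)/0.5403 = 102.5 W/m
From the inner boundary to the rubber/PTFE interface, ΣR_partial = 0.1363 m·K/W.
T_interface = T_in − Q'·ΣR_partial = 84.3 °C − (102.5)(0.1363) = 70.3 °C

T = 70.3 °C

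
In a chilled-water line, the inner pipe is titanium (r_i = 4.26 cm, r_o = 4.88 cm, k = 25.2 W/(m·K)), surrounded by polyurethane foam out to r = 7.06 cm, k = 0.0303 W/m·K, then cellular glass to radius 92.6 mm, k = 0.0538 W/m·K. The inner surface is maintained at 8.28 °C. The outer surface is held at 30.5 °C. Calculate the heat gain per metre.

Q' = 8.10 W/m

Series thermal resistances, inner to outer:
  R'_titanium = ln(0.0488/0.0426)/(2πk) = 0.1359/(2π·25.2) = 8.581×10^-4 m·K/W
  R'_polyurethane foam = ln(0.0706/0.0488)/(2πk) = 0.3693/(2π·0.0303) = 1.940 m·K/W
  R'_cellular glass = ln(0.0926/0.0706)/(2πk) = 0.2713/(2π·0.0538) = 0.8025 m·K/W
ΣR = 8.581×10^-4 + 1.940 + 0.8025 = 2.743 m·K/W
Q' = ΔT/ΣR = (8.28 °C − 30.5 °C)/2.743 = -8.10 W/m
(Negative Q' ⇒ heat flows inward; heat gain = 8.10 W/m.)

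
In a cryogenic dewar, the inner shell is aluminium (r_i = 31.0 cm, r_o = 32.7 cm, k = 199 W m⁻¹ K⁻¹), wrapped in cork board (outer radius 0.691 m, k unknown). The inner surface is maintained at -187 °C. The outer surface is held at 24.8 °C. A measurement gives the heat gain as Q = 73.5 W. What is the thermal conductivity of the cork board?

k = 0.0445 W/m·K

ΣR = ΔT/Q = |-187 − 24.8|/73.5 = 2.882 K/W
Known resistances:
  R_aluminium = (1/0.310 − 1/0.327)/(4πk) = 0.1677/(4π·199) = 6.706×10^-5 K/W
R_cork board = ΣR − ΣR_known = 2.882 − 6.706×10^-5 = 2.882 K/W
(1/r₁−1/r₂)/(4πk) = 2.882 ⇒ k = 1.611/(4π·2.882) = 0.0445 W/m·K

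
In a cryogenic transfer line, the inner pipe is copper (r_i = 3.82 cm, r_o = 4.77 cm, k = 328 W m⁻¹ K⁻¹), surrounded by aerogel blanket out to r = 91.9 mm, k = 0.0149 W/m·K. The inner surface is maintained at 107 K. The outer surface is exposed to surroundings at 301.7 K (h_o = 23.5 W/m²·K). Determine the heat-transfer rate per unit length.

Series thermal resistances, inner to outer:
  R'_copper = ln(0.0477/0.0382)/(2πk) = 0.2221/(2π·328) = 1.078×10^-4 m·K/W
  R'_aerogel blanket = ln(0.0919/0.0477)/(2πk) = 0.6558/(2π·0.0149) = 7.005 m·K/W
  R'_conv,out = 1/(2πr h) = 1/(2π·0.0919·23.5) = 0.07369 m·K/W
ΣR = 1.078×10^-4 + 7.005 + 0.07369 = 7.079 m·K/W
Q' = ΔT/ΣR = (107 K − 301.7 K)/7.079 = -27.5 W/m
(Negative Q' ⇒ heat flows inward; heat gain = 27.5 W/m.)

Q' = 27.5 W/m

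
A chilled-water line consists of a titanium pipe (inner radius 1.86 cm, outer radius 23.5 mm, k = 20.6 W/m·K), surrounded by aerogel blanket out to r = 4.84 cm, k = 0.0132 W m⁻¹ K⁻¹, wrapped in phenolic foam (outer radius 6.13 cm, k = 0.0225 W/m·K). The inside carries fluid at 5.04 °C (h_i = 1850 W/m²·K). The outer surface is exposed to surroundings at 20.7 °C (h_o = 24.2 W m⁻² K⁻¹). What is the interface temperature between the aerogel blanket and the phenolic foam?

Treat each layer as a resistance in series:
  R'_conv,in = 1/(2πr h) = 1/(2π·0.0186·1850) = 0.004625 m·K/W
  R'_titanium = ln(0.0235/0.0186)/(2πk) = 0.2338/(2π·20.6) = 0.001807 m·K/W
  R'_aerogel blanket = ln(0.0484/0.0235)/(2πk) = 0.7225/(2π·0.0132) = 8.711 m·K/W
  R'_phenolic foam = ln(0.0613/0.0484)/(2πk) = 0.2363/(2π·0.0225) = 1.671 m·K/W
  R'_conv,out = 1/(2πr h) = 1/(2π·0.0613·24.2) = 0.1073 m·K/W
ΣR = 0.004625 + 0.001807 + 8.711 + 1.671 + 0.1073 = 10.50 m·K/W
Q' = ΔT/ΣR = (5.04 °C − 20.7 °C)/10.50 = -1.491 W/m
From the inner boundary to the aerogel blanket/phenolic foam interface, ΣR_partial = 8.717 m·K/W.
T_interface = T_in − Q'·ΣR_partial = 5.04 °C − (-1.491)(8.717) = 18.0 °C

T = 18.0 °C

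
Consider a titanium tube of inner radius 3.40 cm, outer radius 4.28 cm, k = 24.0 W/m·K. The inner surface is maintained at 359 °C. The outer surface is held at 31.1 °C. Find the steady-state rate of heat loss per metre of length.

Q' = 2πk·ΔT/ln(r₂/r₁) = 2π × 24.0 × 327.9 / ln(0.0428/0.0340) = 2.15×10^5 W/m

Q' = 2.15×10^5 W/m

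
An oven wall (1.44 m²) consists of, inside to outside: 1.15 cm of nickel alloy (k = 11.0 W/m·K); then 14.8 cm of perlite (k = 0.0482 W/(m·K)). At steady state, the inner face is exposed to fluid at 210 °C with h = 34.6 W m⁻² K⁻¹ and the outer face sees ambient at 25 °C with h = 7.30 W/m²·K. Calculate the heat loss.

Q = 82.3 W

Treat each layer as a resistance in series:
  R_conv,in = 1/(hA) = 1/(34.6·1.44) = 0.02007 K/W
  R_nickel alloy = L/(kA) = 0.0115/(11.0·1.44) = 7.260×10^-4 K/W
  R_perlite = L/(kA) = 0.148/(0.0482·1.44) = 2.132 K/W
  R_conv,out = 1/(hA) = 1/(7.30·1.44) = 0.09513 K/W
ΣR = 0.02007 + 7.260×10^-4 + 2.132 + 0.09513 = 2.248 K/W
Q = ΔT/ΣR = (210 °C − 25 °C)/2.248 = 82.3 W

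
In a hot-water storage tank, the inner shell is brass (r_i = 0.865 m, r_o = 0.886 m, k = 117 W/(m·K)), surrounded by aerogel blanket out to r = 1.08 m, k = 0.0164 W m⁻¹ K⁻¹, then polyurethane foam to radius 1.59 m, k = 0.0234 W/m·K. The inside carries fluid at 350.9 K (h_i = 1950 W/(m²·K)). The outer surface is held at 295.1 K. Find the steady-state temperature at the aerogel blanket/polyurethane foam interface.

T = 323.4 K

Series thermal resistances, inner to outer:
  R_conv,in = 1/(4πr²h) = 1/(4π·0.865²·1950) = 5.454×10^-5 K/W
  R_brass = (1/0.865 − 1/0.886)/(4πk) = 0.02740/(4π·117) = 1.864×10^-5 K/W
  R_aerogel blanket = (1/0.886 − 1/1.08)/(4πk) = 0.2027/(4π·0.0164) = 0.9838 K/W
  R_polyurethane foam = (1/1.08 − 1/1.59)/(4πk) = 0.2970/(4π·0.0234) = 1.010 K/W
ΣR = 5.454×10^-5 + 1.864×10^-5 + 0.9838 + 1.010 = 1.994 K/W
Q = ΔT/ΣR = (350.9 K − 295.1 K)/1.994 = 27.98 W
From the inner boundary to the aerogel blanket/polyurethane foam interface, ΣR_partial = 0.9839 K/W.
T_interface = T_in − Q·ΣR_partial = 350.9 K − (27.98)(0.9839) = 323.4 K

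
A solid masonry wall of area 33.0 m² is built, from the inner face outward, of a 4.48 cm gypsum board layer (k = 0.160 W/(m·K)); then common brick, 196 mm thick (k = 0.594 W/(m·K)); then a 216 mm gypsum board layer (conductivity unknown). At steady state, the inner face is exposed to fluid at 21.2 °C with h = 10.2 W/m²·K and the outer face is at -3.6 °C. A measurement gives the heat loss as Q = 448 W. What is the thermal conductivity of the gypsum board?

ΣR = ΔT/Q = |21.2 − -3.6|/448 = 0.05536 K/W
Known resistances:
  R_conv,in = 1/(hA) = 1/(10.2·33.0) = 0.002971 K/W
  R_gypsum board = L/(kA) = 0.0448/(0.160·33.0) = 0.008485 K/W
  R_common brick = L/(kA) = 0.196/(0.594·33.0) = 0.009999 K/W
R_gypsum board = ΣR − ΣR_known = 0.05536 − 0.02145 = 0.03391 K/W
L/(kA) = 0.03391 ⇒ k = 0.216/(0.03391·33.0) = 0.193 W/m·K

k = 0.193 W/m·K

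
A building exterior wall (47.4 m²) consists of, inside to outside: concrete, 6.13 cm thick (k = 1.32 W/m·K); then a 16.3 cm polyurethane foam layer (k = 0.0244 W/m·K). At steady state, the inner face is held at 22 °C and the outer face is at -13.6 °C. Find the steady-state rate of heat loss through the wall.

Series thermal resistances, inner to outer:
  R_concrete = L/(kA) = 0.0613/(1.32·47.4) = 9.797×10^-4 K/W
  R_polyurethane foam = L/(kA) = 0.163/(0.0244·47.4) = 0.1409 K/W
ΣR = 9.797×10^-4 + 0.1409 = 0.1419 K/W
Q = ΔT/ΣR = (22 °C − -13.6 °C)/0.1419 = 251 W

Q = 251 W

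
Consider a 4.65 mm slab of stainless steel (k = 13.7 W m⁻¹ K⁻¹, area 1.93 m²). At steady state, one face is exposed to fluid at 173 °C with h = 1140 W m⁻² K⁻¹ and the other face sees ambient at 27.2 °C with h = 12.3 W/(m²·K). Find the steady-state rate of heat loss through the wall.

Resistance network (inner→outer):
  R_conv,in = 1/(hA) = 1/(1140·1.93) = 4.545×10^-4 K/W
  R_stainless steel = L/(kA) = 0.00465/(13.7·1.93) = 1.759×10^-4 K/W
  R_conv,out = 1/(hA) = 1/(12.3·1.93) = 0.04212 K/W
ΣR = 4.545×10^-4 + 1.759×10^-4 + 0.04212 = 0.04275 K/W
Q = ΔT/ΣR = (173 °C − 27.2 °C)/0.04275 = 3410 W

Q = 3.41 kW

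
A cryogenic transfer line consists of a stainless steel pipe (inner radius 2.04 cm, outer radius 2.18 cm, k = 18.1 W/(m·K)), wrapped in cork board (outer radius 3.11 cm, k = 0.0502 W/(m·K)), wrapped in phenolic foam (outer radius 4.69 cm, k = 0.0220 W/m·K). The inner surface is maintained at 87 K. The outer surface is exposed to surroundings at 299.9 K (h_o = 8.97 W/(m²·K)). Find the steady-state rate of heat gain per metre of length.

Treat each layer as a resistance in series:
  R'_stainless steel = ln(0.0218/0.0204)/(2πk) = 0.06638/(2π·18.1) = 5.836×10^-4 m·K/W
  R'_cork board = ln(0.0311/0.0218)/(2πk) = 0.3553/(2π·0.0502) = 1.126 m·K/W
  R'_phenolic foam = ln(0.0469/0.0311)/(2πk) = 0.4108/(2π·0.0220) = 2.972 m·K/W
  R'_conv,out = 1/(2πr h) = 1/(2π·0.0469·8.97) = 0.3783 m·K/W
ΣR = 5.836×10^-4 + 1.126 + 2.972 + 0.3783 = 4.477 m·K/W
Q' = ΔT/ΣR = (87 K − 299.9 K)/4.477 = -47.6 W/m
(Negative Q' ⇒ heat flows inward; heat gain = 47.6 W/m.)

Q' = 47.6 W/m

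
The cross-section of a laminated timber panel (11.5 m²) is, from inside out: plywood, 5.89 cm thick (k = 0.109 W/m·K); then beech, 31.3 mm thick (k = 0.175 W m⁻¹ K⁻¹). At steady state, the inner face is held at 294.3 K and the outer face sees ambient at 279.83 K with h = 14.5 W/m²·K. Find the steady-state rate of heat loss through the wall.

Q = 211 W

Treat each layer as a resistance in series:
  R_plywood = L/(kA) = 0.0589/(0.109·11.5) = 0.04699 K/W
  R_beech = L/(kA) = 0.0313/(0.175·11.5) = 0.01555 K/W
  R_conv,out = 1/(hA) = 1/(14.5·11.5) = 0.005997 K/W
ΣR = 0.04699 + 0.01555 + 0.005997 = 0.06854 K/W
Q = ΔT/ΣR = (294.3 K − 279.83 K)/0.06854 = 211 W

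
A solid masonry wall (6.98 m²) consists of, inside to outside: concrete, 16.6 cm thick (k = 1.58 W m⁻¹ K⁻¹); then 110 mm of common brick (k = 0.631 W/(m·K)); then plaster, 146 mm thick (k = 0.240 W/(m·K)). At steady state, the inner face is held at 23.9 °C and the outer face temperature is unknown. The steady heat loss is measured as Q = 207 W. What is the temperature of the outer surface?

Series resistances:
  R_concrete = L/(kA) = 0.166/(1.58·6.98) = 0.01505 K/W
  R_common brick = L/(kA) = 0.110/(0.631·6.98) = 0.02498 K/W
  R_plaster = L/(kA) = 0.146/(0.240·6.98) = 0.08715 K/W
ΣR = 0.1272 K/W
ΔT = Q·ΣR = 207 × 0.1272 = 26.33 K
Heat flows outward, so T_out = T_in − ΔT = 23.9 − 26.33 = -2.43 °C

T_out = -2.43 °C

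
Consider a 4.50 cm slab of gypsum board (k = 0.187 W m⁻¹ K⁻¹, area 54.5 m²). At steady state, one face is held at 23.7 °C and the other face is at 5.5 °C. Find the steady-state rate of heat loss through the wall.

Q = 4.12 kW

Q = kA·ΔT/L = 0.187 × 54.5 × |23.7 °C − 5.5 °C| / 0.0450 = 4120 W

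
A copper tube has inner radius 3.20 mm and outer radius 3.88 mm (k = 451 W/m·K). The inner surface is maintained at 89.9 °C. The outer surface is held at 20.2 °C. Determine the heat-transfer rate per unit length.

Q' = 2πk·ΔT/ln(r₂/r₁) = 2π × 451 × 69.7 / ln(0.00388/0.00320) = 1.03×10^6 W/m

Q' = 1030 kW/m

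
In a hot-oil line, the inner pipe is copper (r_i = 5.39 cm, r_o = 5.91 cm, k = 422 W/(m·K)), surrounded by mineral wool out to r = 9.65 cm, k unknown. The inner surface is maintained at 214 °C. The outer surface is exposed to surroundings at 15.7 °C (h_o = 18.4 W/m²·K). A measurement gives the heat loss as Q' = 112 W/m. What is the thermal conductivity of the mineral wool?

ΣR = ΔT/Q' = |214 − 15.7|/112 = 1.771 m·K/W
Known resistances:
  R'_copper = ln(0.0591/0.0539)/(2πk) = 0.09210/(2π·422) = 3.474×10^-5 m·K/W
  R'_conv,out = 1/(2πr h) = 1/(2π·0.0965·18.4) = 0.08963 m·K/W
R_mineral wool = ΣR − ΣR_known = 1.771 − 0.08966 = 1.681 m·K/W
ln(r₂/r₁)/(2πk) = 1.681 ⇒ k = 0.4903/(2π·1.681) = 0.0464 W/m·K

k = 0.0464 W/m·K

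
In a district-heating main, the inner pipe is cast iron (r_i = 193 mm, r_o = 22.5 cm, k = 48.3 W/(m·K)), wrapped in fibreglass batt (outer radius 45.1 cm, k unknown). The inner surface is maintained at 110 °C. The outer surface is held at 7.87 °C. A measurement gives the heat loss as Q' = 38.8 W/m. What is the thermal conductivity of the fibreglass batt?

k = 0.0421 W/m·K

ΣR = ΔT/Q' = |110 − 7.87|/38.8 = 2.632 m·K/W
Known resistances:
  R'_cast iron = ln(0.225/0.193)/(2πk) = 0.1534/(2π·48.3) = 5.055×10^-4 m·K/W
R_fibreglass batt = ΣR − ΣR_known = 2.632 − 5.055×10^-4 = 2.631 m·K/W
ln(r₂/r₁)/(2πk) = 2.631 ⇒ k = 0.6954/(2π·2.631) = 0.0421 W/m·K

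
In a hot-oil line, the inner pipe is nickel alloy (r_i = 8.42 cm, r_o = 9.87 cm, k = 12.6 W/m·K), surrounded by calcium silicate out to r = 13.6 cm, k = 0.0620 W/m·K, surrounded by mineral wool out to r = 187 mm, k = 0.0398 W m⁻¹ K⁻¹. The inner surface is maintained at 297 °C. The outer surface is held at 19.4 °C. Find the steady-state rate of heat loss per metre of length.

Resistance network (inner→outer):
  R'_nickel alloy = ln(0.0987/0.0842)/(2πk) = 0.1589/(2π·12.6) = 0.002007 m·K/W
  R'_calcium silicate = ln(0.136/0.0987)/(2πk) = 0.3206/(2π·0.0620) = 0.8229 m·K/W
  R'_mineral wool = ln(0.187/0.136)/(2πk) = 0.3185/(2π·0.0398) = 1.273 m·K/W
ΣR = 0.002007 + 0.8229 + 1.273 = 2.098 m·K/W
Q' = ΔT/ΣR = (297 °C − 19.4 °C)/2.098 = 132 W/m

Q' = 132 W/m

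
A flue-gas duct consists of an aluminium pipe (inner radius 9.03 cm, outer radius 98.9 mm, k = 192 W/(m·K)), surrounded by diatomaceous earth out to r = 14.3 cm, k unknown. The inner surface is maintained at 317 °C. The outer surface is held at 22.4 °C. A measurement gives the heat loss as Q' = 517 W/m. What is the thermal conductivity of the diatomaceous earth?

k = 0.103 W/m·K

ΣR = ΔT/Q' = |317 − 22.4|/517 = 0.5698 m·K/W
Known resistances:
  R'_aluminium = ln(0.0989/0.0903)/(2πk) = 0.09097/(2π·192) = 7.541×10^-5 m·K/W
R_diatomaceous earth = ΣR − ΣR_known = 0.5698 − 7.541×10^-5 = 0.5697 m·K/W
ln(r₂/r₁)/(2πk) = 0.5697 ⇒ k = 0.3687/(2π·0.5697) = 0.103 W/m·K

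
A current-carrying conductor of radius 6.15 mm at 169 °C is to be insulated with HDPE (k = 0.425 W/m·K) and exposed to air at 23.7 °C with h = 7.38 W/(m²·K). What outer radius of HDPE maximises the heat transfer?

For a cylinder, r_cr = k_ins/h = 0.425/7.38 = 0.0576 m = 5.76 cm

r_cr = 5.76 cm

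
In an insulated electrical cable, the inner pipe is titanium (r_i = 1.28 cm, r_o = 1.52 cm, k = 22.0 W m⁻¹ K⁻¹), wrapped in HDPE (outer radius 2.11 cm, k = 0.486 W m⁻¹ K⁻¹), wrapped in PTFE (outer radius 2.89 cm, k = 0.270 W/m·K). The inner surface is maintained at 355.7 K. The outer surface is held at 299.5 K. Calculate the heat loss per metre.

Resistance network (inner→outer):
  R'_titanium = ln(0.0152/0.0128)/(2πk) = 0.1719/(2π·22.0) = 0.001243 m·K/W
  R'_HDPE = ln(0.0211/0.0152)/(2πk) = 0.3280/(2π·0.486) = 0.1074 m·K/W
  R'_PTFE = ln(0.0289/0.0211)/(2πk) = 0.3146/(2π·0.270) = 0.1854 m·K/W
ΣR = 0.001243 + 0.1074 + 0.1854 = 0.2940 m·K/W
Q' = ΔT/ΣR = (355.7 K − 299.5 K)/0.2940 = 191 W/m

Q' = 191 W/m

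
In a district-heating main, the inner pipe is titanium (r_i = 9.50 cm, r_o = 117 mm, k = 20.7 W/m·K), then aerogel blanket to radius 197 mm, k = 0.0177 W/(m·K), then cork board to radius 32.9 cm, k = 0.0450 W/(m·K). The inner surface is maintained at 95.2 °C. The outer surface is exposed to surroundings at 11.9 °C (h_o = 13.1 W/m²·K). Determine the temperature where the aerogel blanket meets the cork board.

Resistance network (inner→outer):
  R'_titanium = ln(0.117/0.0950)/(2πk) = 0.2083/(2π·20.7) = 0.001602 m·K/W
  R'_aerogel blanket = ln(0.197/0.117)/(2πk) = 0.5210/(2π·0.0177) = 4.685 m·K/W
  R'_cork board = ln(0.329/0.197)/(2πk) = 0.5129/(2π·0.0450) = 1.814 m·K/W
  R'_conv,out = 1/(2πr h) = 1/(2π·0.329·13.1) = 0.03693 m·K/W
ΣR = 0.001602 + 4.685 + 1.814 + 0.03693 = 6.538 m·K/W
Q' = ΔT/ΣR = (95.2 °C − 11.9 °C)/6.538 = 12.74 W/m
From the inner boundary to the aerogel blanket/cork board interface, ΣR_partial = 4.687 m·K/W.
T_interface = T_in − Q'·ΣR_partial = 95.2 °C − (12.74)(4.687) = 35.5 °C

T = 35.5 °C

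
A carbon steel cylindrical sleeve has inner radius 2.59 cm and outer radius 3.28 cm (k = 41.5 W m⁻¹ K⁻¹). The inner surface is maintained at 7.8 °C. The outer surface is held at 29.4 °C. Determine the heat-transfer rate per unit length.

Q' = 23800 W/m

Q' = 2πk·ΔT/ln(r₂/r₁) = 2π × 41.5 × 21.6 / ln(0.0328/0.0259) = 23800 W/m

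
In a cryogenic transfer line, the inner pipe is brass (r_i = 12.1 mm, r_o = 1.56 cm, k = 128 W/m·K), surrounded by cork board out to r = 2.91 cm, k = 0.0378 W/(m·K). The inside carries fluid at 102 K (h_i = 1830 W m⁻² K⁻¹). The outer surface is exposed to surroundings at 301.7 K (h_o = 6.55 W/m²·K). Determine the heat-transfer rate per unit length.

Q' = 57.6 W/m

Series thermal resistances, inner to outer:
  R'_conv,in = 1/(2πr h) = 1/(2π·0.0121·1830) = 0.007188 m·K/W
  R'_brass = ln(0.0156/0.0121)/(2πk) = 0.2541/(2π·128) = 3.159×10^-4 m·K/W
  R'_cork board = ln(0.0291/0.0156)/(2πk) = 0.6235/(2π·0.0378) = 2.625 m·K/W
  R'_conv,out = 1/(2πr h) = 1/(2π·0.0291·6.55) = 0.8350 m·K/W
ΣR = 0.007188 + 3.159×10^-4 + 2.625 + 0.8350 = 3.468 m·K/W
Q' = ΔT/ΣR = (102 K − 301.7 K)/3.468 = -57.6 W/m
(Negative Q' ⇒ heat flows inward; heat gain = 57.6 W/m.)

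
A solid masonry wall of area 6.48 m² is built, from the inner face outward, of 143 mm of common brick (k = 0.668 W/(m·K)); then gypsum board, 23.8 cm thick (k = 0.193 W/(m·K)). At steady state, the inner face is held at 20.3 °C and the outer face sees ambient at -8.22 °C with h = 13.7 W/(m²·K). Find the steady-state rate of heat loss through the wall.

Treat each layer as a resistance in series:
  R_common brick = L/(kA) = 0.143/(0.668·6.48) = 0.03304 K/W
  R_gypsum board = L/(kA) = 0.238/(0.193·6.48) = 0.1903 K/W
  R_conv,out = 1/(hA) = 1/(13.7·6.48) = 0.01126 K/W
ΣR = 0.03304 + 0.1903 + 0.01126 = 0.2346 K/W
Q = ΔT/ΣR = (20.3 °C − -8.22 °C)/0.2346 = 122 W

Q = 122 W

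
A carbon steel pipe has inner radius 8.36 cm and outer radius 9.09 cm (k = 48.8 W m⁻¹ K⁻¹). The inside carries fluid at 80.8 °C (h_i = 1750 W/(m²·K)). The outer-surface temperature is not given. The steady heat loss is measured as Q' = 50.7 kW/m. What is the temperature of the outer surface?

Series resistances:
  R'_conv,in = 1/(2πr h) = 1/(2π·0.0836·1750) = 0.001088 m·K/W
  R'_carbon steel = ln(0.0909/0.0836)/(2πk) = 0.08372/(2π·48.8) = 2.730×10^-4 m·K/W
ΣR = 0.001361 m·K/W
ΔT = Q'·ΣR = 50700 × 0.001361 = 69.00 K
Heat flows outward, so T_out = T_in − ΔT = 80.8 − 69.00 = 11.8 °C

T_out = 11.8 °C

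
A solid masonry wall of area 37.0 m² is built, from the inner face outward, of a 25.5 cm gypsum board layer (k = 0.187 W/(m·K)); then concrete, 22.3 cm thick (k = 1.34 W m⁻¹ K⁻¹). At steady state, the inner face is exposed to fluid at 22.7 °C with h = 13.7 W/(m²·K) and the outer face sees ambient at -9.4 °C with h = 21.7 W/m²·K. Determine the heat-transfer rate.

Series thermal resistances, inner to outer:
  R_conv,in = 1/(hA) = 1/(13.7·37.0) = 0.001973 K/W
  R_gypsum board = L/(kA) = 0.255/(0.187·37.0) = 0.03686 K/W
  R_concrete = L/(kA) = 0.223/(1.34·37.0) = 0.004498 K/W
  R_conv,out = 1/(hA) = 1/(21.7·37.0) = 0.001245 K/W
ΣR = 0.001973 + 0.03686 + 0.004498 + 0.001245 = 0.04458 K/W
Q = ΔT/ΣR = (22.7 °C − -9.4 °C)/0.04458 = 720 W

Q = 720 W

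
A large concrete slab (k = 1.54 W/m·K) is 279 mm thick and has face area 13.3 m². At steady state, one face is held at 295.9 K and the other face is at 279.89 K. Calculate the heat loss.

Q = kA·ΔT/L = 1.54 × 13.3 × |295.9 K − 279.89 K| / 0.279 = 1180 W

Q = 1180 W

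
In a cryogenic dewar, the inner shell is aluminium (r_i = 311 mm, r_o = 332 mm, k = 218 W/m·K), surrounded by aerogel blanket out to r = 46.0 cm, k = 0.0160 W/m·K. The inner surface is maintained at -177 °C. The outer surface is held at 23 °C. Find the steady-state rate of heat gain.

Resistance network (inner→outer):
  R_aluminium = (1/0.311 − 1/0.332)/(4πk) = 0.2034/(4π·218) = 7.424×10^-5 K/W
  R_aerogel blanket = (1/0.332 − 1/0.460)/(4πk) = 0.8381/(4π·0.0160) = 4.169 K/W
ΣR = 7.424×10^-5 + 4.169 = 4.169 K/W
Q = ΔT/ΣR = (-177 °C − 23 °C)/4.169 = -48.0 W
(Negative Q ⇒ heat flows inward; heat gain = 48.0 W.)

Q = 48.0 W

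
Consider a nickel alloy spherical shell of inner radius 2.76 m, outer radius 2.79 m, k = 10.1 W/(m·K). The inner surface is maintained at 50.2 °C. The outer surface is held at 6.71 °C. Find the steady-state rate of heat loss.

Q = 4πk·ΔT/(1/r₁ − 1/r₂) = 4π × 10.1 × 43.49 / (1/2.76 − 1/2.79) = 1.42×10^6 W

Q = 1420 kW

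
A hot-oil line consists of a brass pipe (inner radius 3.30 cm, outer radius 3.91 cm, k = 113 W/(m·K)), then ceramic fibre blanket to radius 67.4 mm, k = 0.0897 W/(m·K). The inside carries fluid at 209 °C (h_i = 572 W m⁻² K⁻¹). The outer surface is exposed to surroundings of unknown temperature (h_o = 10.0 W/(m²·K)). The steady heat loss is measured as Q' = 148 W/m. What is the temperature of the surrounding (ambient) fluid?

Sum the resistances:
  R'_conv,in = 1/(2πr h) = 1/(2π·0.0330·572) = 0.008432 m·K/W
  R'_brass = ln(0.0391/0.0330)/(2πk) = 0.1696/(2π·113) = 2.389×10^-4 m·K/W
  R'_ceramic fibre blanket = ln(0.0674/0.0391)/(2πk) = 0.5445/(2π·0.0897) = 0.9661 m·K/W
  R'_conv,out = 1/(2πr h) = 1/(2π·0.0674·10.0) = 0.2361 m·K/W
ΣR = 1.211 m·K/W
ΔT = Q'·ΣR = 148 × 1.211 = 179.2 K
Heat flows outward, so T_out = T_in − ΔT = 209 − 179.2 = 29.8 °C

T_out = 29.8 °C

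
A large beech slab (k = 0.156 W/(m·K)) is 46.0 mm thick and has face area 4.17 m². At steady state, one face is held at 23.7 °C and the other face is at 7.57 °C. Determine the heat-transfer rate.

Q = 228 W

Q = kA·ΔT/L = 0.156 × 4.17 × |23.7 °C − 7.57 °C| / 0.0460 = 228 W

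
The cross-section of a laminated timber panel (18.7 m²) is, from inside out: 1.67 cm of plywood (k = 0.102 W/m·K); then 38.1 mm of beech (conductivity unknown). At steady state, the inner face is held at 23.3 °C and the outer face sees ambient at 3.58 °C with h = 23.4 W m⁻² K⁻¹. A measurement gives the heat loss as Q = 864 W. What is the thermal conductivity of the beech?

ΣR = ΔT/Q = |23.3 − 3.58|/864 = 0.02282 K/W
Known resistances:
  R_plywood = L/(kA) = 0.0167/(0.102·18.7) = 0.008755 K/W
  R_conv,out = 1/(hA) = 1/(23.4·18.7) = 0.002285 K/W
R_beech = ΣR − ΣR_known = 0.02282 − 0.01104 = 0.01178 K/W
L/(kA) = 0.01178 ⇒ k = 0.0381/(0.01178·18.7) = 0.173 W/m·K

k = 0.173 W/m·K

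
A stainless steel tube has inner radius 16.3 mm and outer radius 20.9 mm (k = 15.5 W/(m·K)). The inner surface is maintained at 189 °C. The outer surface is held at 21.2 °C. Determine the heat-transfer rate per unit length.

Q' = 2πk·ΔT/ln(r₂/r₁) = 2π × 15.5 × 167.8 / ln(0.0209/0.0163) = 65700 W/m

Q' = 65700 W/m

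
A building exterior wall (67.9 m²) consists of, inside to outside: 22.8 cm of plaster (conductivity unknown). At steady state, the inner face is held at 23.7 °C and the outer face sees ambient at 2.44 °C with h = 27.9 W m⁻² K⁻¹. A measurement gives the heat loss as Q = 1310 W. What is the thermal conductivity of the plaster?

ΣR = ΔT/Q = |23.7 − 2.44|/1310 = 0.01623 K/W
Known resistances:
  R_conv,out = 1/(hA) = 1/(27.9·67.9) = 5.279×10^-4 K/W
R_plaster = ΣR − ΣR_known = 0.01623 − 5.279×10^-4 = 0.01570 K/W
L/(kA) = 0.01570 ⇒ k = 0.228/(0.01570·67.9) = 0.214 W/m·K

k = 0.214 W/m·K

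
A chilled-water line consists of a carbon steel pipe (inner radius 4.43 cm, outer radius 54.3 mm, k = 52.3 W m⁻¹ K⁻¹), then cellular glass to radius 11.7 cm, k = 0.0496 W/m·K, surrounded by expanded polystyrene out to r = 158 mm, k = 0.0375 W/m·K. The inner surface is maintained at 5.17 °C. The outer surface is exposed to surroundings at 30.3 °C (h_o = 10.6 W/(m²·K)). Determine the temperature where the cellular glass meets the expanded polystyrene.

Series thermal resistances, inner to outer:
  R'_carbon steel = ln(0.0543/0.0443)/(2πk) = 0.2035/(2π·52.3) = 6.194×10^-4 m·K/W
  R'_cellular glass = ln(0.117/0.0543)/(2πk) = 0.7676/(2π·0.0496) = 2.463 m·K/W
  R'_expanded polystyrene = ln(0.158/0.117)/(2πk) = 0.3004/(2π·0.0375) = 1.275 m·K/W
  R'_conv,out = 1/(2πr h) = 1/(2π·0.158·10.6) = 0.09503 m·K/W
ΣR = 6.194×10^-4 + 2.463 + 1.275 + 0.09503 = 3.834 m·K/W
Q' = ΔT/ΣR = (5.17 °C − 30.3 °C)/3.834 = -6.555 W/m
From the inner boundary to the cellular glass/expanded polystyrene interface, ΣR_partial = 2.464 m·K/W.
T_interface = T_in − Q'·ΣR_partial = 5.17 °C − (-6.555)(2.464) = 21.3 °C

T = 21.3 °C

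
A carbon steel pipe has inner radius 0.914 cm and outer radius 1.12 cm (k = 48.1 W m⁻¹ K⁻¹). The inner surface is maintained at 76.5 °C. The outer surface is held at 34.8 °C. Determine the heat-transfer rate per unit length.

Q' = 2πk·ΔT/ln(r₂/r₁) = 2π × 48.1 × 41.7 / ln(0.0112/0.00914) = 62000 W/m

Q' = 62.0 kW/m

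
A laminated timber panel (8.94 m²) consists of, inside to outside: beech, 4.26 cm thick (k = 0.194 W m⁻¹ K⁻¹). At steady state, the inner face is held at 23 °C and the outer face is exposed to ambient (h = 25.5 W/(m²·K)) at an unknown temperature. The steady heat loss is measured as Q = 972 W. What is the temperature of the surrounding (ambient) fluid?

T_out = -5.14 °C

Sum the resistances:
  R_beech = L/(kA) = 0.0426/(0.194·8.94) = 0.02456 K/W
  R_conv,out = 1/(hA) = 1/(25.5·8.94) = 0.004387 K/W
ΣR = 0.02895 K/W
ΔT = Q·ΣR = 972 × 0.02895 = 28.14 K
Heat flows outward, so T_out = T_in − ΔT = 23 − 28.14 = -5.14 °C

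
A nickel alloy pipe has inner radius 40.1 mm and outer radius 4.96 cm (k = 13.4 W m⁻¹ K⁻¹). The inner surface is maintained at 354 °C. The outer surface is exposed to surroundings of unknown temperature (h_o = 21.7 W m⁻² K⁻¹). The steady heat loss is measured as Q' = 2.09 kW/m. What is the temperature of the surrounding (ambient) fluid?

Sum the resistances:
  R'_nickel alloy = ln(0.0496/0.0401)/(2πk) = 0.2126/(2π·13.4) = 0.002525 m·K/W
  R'_conv,out = 1/(2πr h) = 1/(2π·0.0496·21.7) = 0.1479 m·K/W
ΣR = 0.1504 m·K/W
ΔT = Q'·ΣR = 2090 × 0.1504 = 314.3 K
Heat flows outward, so T_out = T_in − ΔT = 354 − 314.3 = 39.7 °C

T_out = 39.7 °C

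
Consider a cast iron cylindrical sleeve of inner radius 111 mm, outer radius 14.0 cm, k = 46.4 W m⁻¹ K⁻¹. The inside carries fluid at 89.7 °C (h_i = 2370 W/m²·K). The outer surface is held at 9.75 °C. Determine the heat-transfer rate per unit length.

Q' = 57.1 kW/m

Resistance network (inner→outer):
  R'_conv,in = 1/(2πr h) = 1/(2π·0.111·2370) = 6.050×10^-4 m·K/W
  R'_cast iron = ln(0.140/0.111)/(2πk) = 0.2321/(2π·46.4) = 7.962×10^-4 m·K/W
ΣR = 6.050×10^-4 + 7.962×10^-4 = 0.001401 m·K/W
Q' = ΔT/ΣR = (89.7 °C − 9.75 °C)/0.001401 = 57100 W/m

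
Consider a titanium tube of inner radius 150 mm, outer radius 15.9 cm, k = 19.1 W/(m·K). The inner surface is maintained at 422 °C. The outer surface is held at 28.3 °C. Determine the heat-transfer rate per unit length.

Q' = 8.11×10^5 W/m

Q' = 2πk·ΔT/ln(r₂/r₁) = 2π × 19.1 × 393.7 / ln(0.159/0.150) = 8.11×10^5 W/m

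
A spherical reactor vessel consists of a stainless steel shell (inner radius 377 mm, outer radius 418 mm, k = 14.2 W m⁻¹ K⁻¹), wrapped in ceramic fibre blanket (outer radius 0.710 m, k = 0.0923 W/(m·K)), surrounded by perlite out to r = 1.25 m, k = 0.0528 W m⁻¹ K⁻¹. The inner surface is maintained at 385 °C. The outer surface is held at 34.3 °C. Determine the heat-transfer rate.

Treat each layer as a resistance in series:
  R_stainless steel = (1/0.377 − 1/0.418)/(4πk) = 0.2602/(4π·14.2) = 0.001458 K/W
  R_ceramic fibre blanket = (1/0.418 − 1/0.710)/(4πk) = 0.9839/(4π·0.0923) = 0.8483 K/W
  R_perlite = (1/0.710 − 1/1.25)/(4πk) = 0.6085/(4π·0.0528) = 0.9170 K/W
ΣR = 0.001458 + 0.8483 + 0.9170 = 1.767 K/W
Q = ΔT/ΣR = (385 °C − 34.3 °C)/1.767 = 198 W

Q = 198 W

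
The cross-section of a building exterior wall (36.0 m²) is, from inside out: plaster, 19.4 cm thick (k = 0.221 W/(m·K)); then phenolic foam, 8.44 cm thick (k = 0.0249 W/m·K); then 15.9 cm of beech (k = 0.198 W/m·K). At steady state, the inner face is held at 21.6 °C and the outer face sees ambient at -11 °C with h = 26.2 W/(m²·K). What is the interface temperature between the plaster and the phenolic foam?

Treat each layer as a resistance in series:
  R_plaster = L/(kA) = 0.194/(0.221·36.0) = 0.02438 K/W
  R_phenolic foam = L/(kA) = 0.0844/(0.0249·36.0) = 0.09415 K/W
  R_beech = L/(kA) = 0.159/(0.198·36.0) = 0.02231 K/W
  R_conv,out = 1/(hA) = 1/(26.2·36.0) = 0.001060 K/W
ΣR = 0.02438 + 0.09415 + 0.02231 + 0.001060 = 0.1419 K/W
Q = ΔT/ΣR = (21.6 °C − -11 °C)/0.1419 = 229.7 W
From the inner boundary to the plaster/phenolic foam interface, ΣR_partial = 0.02438 K/W.
T_interface = T_in − Q·ΣR_partial = 21.6 °C − (229.7)(0.02438) = 16.0 °C

T = 16.0 °C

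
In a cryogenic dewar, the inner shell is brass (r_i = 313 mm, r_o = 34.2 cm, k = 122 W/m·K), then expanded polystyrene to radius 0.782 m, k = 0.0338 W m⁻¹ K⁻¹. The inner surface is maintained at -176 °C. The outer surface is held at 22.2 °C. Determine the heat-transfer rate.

Q = 51.2 W

Treat each layer as a resistance in series:
  R_brass = (1/0.313 − 1/0.342)/(4πk) = 0.2709/(4π·122) = 1.767×10^-4 K/W
  R_expanded polystyrene = (1/0.342 − 1/0.782)/(4πk) = 1.645/(4π·0.0338) = 3.873 K/W
ΣR = 1.767×10^-4 + 3.873 = 3.873 K/W
Q = ΔT/ΣR = (-176 °C − 22.2 °C)/3.873 = -51.2 W
(Negative Q ⇒ heat flows inward; heat gain = 51.2 W.)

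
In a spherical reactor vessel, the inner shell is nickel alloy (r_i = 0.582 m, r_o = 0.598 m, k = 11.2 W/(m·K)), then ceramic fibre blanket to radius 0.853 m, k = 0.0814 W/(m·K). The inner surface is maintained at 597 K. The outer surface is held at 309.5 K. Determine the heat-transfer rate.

Q = 588 W

Series thermal resistances, inner to outer:
  R_nickel alloy = (1/0.582 − 1/0.598)/(4πk) = 0.04597/(4π·11.2) = 3.266×10^-4 K/W
  R_ceramic fibre blanket = (1/0.598 − 1/0.853)/(4πk) = 0.4999/(4π·0.0814) = 0.4887 K/W
ΣR = 3.266×10^-4 + 0.4887 = 0.4890 K/W
Q = ΔT/ΣR = (597 K − 309.5 K)/0.4890 = 588 W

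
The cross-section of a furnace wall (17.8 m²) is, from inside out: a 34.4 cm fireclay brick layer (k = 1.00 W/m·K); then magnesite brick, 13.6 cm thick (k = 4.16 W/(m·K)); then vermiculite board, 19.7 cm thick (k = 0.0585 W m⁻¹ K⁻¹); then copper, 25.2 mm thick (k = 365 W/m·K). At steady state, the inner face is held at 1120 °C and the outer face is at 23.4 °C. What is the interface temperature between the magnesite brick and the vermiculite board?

Series thermal resistances, inner to outer:
  R_fireclay brick = L/(kA) = 0.344/(1.00·17.8) = 0.01933 K/W
  R_magnesite brick = L/(kA) = 0.136/(4.16·17.8) = 0.001837 K/W
  R_vermiculite board = L/(kA) = 0.197/(0.0585·17.8) = 0.1892 K/W
  R_copper = L/(kA) = 0.0252/(365·17.8) = 3.879×10^-6 K/W
ΣR = 0.01933 + 0.001837 + 0.1892 + 3.879×10^-6 = 0.2104 K/W
Q = ΔT/ΣR = (1120 °C − 23.4 °C)/0.2104 = 5212 W
From the inner boundary to the magnesite brick/vermiculite board interface, ΣR_partial = 0.02117 K/W.
T_interface = T_in − Q·ΣR_partial = 1120 °C − (5212)(0.02117) = 1010 °C

T = 1010 °C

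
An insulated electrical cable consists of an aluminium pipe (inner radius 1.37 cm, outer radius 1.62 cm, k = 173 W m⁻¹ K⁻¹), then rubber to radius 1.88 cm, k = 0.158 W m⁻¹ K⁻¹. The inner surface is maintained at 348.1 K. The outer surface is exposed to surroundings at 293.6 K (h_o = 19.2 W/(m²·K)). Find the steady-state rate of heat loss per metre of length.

Series thermal resistances, inner to outer:
  R'_aluminium = ln(0.0162/0.0137)/(2πk) = 0.1676/(2π·173) = 1.542×10^-4 m·K/W
  R'_rubber = ln(0.0188/0.0162)/(2πk) = 0.1488/(2π·0.158) = 0.1499 m·K/W
  R'_conv,out = 1/(2πr h) = 1/(2π·0.0188·19.2) = 0.4409 m·K/W
ΣR = 1.542×10^-4 + 0.1499 + 0.4409 = 0.5910 m·K/W
Q' = ΔT/ΣR = (348.1 K − 293.6 K)/0.5910 = 92.2 W/m

Q' = 92.2 W/m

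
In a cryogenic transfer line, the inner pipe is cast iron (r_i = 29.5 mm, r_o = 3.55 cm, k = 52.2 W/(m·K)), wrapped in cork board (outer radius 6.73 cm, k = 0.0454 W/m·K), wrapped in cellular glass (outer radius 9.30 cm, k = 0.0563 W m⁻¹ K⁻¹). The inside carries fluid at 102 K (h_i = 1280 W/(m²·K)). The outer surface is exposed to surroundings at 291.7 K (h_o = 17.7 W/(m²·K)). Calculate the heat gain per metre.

Q' = 58.2 W/m

Series thermal resistances, inner to outer:
  R'_conv,in = 1/(2πr h) = 1/(2π·0.0295·1280) = 0.004215 m·K/W
  R'_cast iron = ln(0.0355/0.0295)/(2πk) = 0.1851/(2π·52.2) = 5.645×10^-4 m·K/W
  R'_cork board = ln(0.0673/0.0355)/(2πk) = 0.6396/(2π·0.0454) = 2.242 m·K/W
  R'_cellular glass = ln(0.0930/0.0673)/(2πk) = 0.3234/(2π·0.0563) = 0.9143 m·K/W
  R'_conv,out = 1/(2πr h) = 1/(2π·0.0930·17.7) = 0.09669 m·K/W
ΣR = 0.004215 + 5.645×10^-4 + 2.242 + 0.9143 + 0.09669 = 3.258 m·K/W
Q' = ΔT/ΣR = (102 K − 291.7 K)/3.258 = -58.2 W/m
(Negative Q' ⇒ heat flows inward; heat gain = 58.2 W/m.)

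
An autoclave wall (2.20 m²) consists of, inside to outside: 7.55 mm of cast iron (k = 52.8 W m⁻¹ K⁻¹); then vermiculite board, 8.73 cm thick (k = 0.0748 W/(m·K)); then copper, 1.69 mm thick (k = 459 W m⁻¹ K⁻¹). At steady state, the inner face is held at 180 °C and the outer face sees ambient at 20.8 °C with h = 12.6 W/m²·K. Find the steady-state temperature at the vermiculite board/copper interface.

T = 30.9 °C

Series thermal resistances, inner to outer:
  R_cast iron = L/(kA) = 0.00755/(52.8·2.20) = 6.500×10^-5 K/W
  R_vermiculite board = L/(kA) = 0.0873/(0.0748·2.20) = 0.5305 K/W
  R_copper = L/(kA) = 0.00169/(459·2.20) = 1.674×10^-6 K/W
  R_conv,out = 1/(hA) = 1/(12.6·2.20) = 0.03608 K/W
ΣR = 6.500×10^-5 + 0.5305 + 1.674×10^-6 + 0.03608 = 0.5666 K/W
Q = ΔT/ΣR = (180 °C − 20.8 °C)/0.5666 = 281.0 W
From the inner boundary to the vermiculite board/copper interface, ΣR_partial = 0.5306 K/W.
T_interface = T_in − Q·ΣR_partial = 180 °C − (281.0)(0.5306) = 30.9 °C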